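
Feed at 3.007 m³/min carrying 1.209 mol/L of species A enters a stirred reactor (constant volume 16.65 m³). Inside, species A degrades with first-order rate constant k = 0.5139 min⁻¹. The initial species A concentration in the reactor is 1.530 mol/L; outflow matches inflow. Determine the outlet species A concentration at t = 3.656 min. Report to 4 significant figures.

V dC/dt = Q(C_in − C) − k V C.
This is linear with rate a = Q/V + k = 0.694501 min⁻¹.
C_ss = Q C_in/(Q + kV) = 0.314393 mol/L; C(t) = C_ss + (C₀ − C_ss) e^(−a t).
C(3.656) = 0.314393 + (1.21561)·e^(−0.694501·3.656) = 0.314393 + (1.21561)·0.0789379 = 0.410350 mol/L.

0.4104 mol/L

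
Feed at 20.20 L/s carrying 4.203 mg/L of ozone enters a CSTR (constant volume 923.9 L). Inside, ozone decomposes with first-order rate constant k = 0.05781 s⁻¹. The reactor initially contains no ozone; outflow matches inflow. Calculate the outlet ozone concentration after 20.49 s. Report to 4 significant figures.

Accumulation = in − out − consumed: V dC/dt = Q C_in − Q C − k V C.
dC/dt = (Q/V) C_in − (Q/V + k) C; effective rate a = Q/V + k = 0.0218638 + 0.05781 = 0.0796738 s⁻¹.
C_ss = Q C_in/(Q + kV) = 1.15337 mg/L; C(t) = C_ss + (C₀ − C_ss) e^(−a t).
C(20.49) = 1.15337 + (-1.15337)·e^(−0.0796738·20.49) = 1.15337 + (-1.15337)·0.195437 = 0.927962 mg/L.

0.9280 mg/L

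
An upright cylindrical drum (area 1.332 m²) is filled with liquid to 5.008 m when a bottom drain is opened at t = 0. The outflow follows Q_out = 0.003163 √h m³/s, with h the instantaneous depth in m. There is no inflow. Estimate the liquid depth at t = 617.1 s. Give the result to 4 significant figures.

2.266 m

A dh/dt = −Q_out = −0.003163 √h.
Separate and integrate: 2(√h − √h₀) = −(0.003163/A) t.
√h = √5.008 − 0.003163·617.1/(2·1.332) = 2.23786 − 0.732690 = 1.50517.
h = 1.50517² = 2.26552 m.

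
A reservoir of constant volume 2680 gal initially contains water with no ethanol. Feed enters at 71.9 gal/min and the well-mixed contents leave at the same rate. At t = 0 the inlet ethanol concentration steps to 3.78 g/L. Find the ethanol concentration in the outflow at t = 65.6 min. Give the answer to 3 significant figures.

Species balance on the tank: V dC/dt = Q(C_in − C).
So dC/dt = (C_in − C)/τ with τ = V/Q = 2680/71.9 = 37.274 min.
Integrating: C(t) = C_in + (C₀ − C_in) e^(−t/τ).
C(65.6) = 3.78 + (0 − 3.78)·e^(−65.6/37.274) = 3.78 + (-3.7800)·0.17206 = 3.1296 g/L.

3.13 g/L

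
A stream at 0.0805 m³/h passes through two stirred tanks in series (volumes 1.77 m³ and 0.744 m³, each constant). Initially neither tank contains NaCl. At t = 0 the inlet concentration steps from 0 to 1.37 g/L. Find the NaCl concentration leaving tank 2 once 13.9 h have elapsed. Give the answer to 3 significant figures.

Time constants: τᵢ = Vᵢ/Q for each well-mixed tank.
τ₁ = 1.77/0.0805 = 21.988 h; τ₂ = 0.744/0.0805 = 9.2422 h.
Solving the cascade with C₁(0)=C₂(0)=0 gives C₂(t) = C_in[1 − (τ₁ e^(−t/τ₁) − τ₂ e^(−t/τ₂))/(τ₁ − τ₂)].
At t = 13.9: e^(−t/τ₁) = 0.53143, e^(−t/τ₂) = 0.22225.
C₂ = 1.37·[1 − (21.988·0.53143 − 9.2422·0.22225)/(12.745)] = 1.37·0.24436 = 0.33477 g/L.

0.335 g/L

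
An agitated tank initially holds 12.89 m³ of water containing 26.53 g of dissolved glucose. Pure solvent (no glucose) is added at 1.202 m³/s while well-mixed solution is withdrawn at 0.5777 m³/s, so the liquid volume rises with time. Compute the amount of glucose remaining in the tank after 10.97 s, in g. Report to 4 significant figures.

Let m(t) be the amount of glucose. Volume: V(t) = V₀ + (Q_in − Q_out) t = 12.89 + 0.624300 t; V(10.97) = 19.7386 m³.
Solute balance: dm/dt = 0 − Q_out C = −Q_out m/V(t).
dm/m = −Q_out dt/(V₀ + 0.624300 t); integrating gives ln(m/m₀) = −(Q_out/(Q_in−Q_out)) ln(V/V₀).
m = m₀ (V₀/V)^(Q_out/(Q_in−Q_out)) = 26.53 × (12.89/19.7386)^(0.925356) = 17.8850 g.

17.88 g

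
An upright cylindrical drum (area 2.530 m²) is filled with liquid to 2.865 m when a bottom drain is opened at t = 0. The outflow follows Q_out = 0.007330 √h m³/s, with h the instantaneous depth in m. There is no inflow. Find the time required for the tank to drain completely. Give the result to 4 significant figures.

Mass balance (ρ constant): A dh/dt = −0.007330 √h.
∫ h^(−1/2) dh = −(0.007330/A) ∫ dt, giving 2√h = 2√h₀ − (0.007330/A) t.
Set h = 0: 2√h₀ = (0.007330/A) t_empty ⇒ t_empty = 2A√h₀/0.007330.
t_empty = 2·2.530·√2.865/0.007330 = 5.06000·1.69263/0.007330 = 1168.45 s.

1168 s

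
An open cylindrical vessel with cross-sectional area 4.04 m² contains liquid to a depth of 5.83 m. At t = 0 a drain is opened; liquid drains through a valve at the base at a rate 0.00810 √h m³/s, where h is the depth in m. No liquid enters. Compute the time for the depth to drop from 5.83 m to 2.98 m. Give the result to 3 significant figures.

With no inflow, A dh/dt = −0.00810 √h.
∫ h^(−1/2) dh = −(0.00810/A) ∫ dt, giving 2√h = 2√h₀ − (0.00810/A) t.
t = 2A(√h₀ − √h)/0.00810 = 2·4.04·(√5.83 − √2.98)/0.00810
  = 8.0800 × (2.4145 − 1.7263) / 0.00810 = 686.57 s.

687 s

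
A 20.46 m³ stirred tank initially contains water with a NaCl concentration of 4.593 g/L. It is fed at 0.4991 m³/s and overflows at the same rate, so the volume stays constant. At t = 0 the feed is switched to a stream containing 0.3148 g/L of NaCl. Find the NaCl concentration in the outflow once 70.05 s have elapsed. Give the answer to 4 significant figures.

1.090 g/L

Transient balance on the dissolved component: V dC/dt = Q(C_in − C).
Time constant τ = V/Q = 20.46/0.4991 = 40.9938 s.
Solution: C(t) = C_in + (C₀ − C_in) e^(−t/τ).
C(70.05) = 0.3148 + (4.593 − 0.3148)·e^(−70.05/40.9938) = 0.3148 + (4.27820)·0.181084 = 1.08951 g/L.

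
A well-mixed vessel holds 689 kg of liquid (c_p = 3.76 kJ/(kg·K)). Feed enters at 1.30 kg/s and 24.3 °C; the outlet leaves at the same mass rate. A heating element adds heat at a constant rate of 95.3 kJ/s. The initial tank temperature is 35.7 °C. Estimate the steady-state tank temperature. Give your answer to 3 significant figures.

43.8 °C

M c_p dT/dt = ṁ c_p (T_in − T) + Q̇.
At steady state dT/dt = 0 ⇒ T_ss = T_in + Q̇/(ṁ c_p) = 24.3 + 95.3/(1.30·3.76) = 43.797 °C.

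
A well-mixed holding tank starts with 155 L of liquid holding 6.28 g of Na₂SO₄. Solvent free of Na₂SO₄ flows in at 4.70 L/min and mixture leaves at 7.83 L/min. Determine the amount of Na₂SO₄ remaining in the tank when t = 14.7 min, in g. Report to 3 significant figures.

Total volume: dV/dt = Q_in − Q_out = -3.1300 L/min, so V(t) = 155 − 3.1300 t and V(14.7) = 108.99 L.
No Na₂SO₄ enters, so dm/dt = −Q_out · (m/V).
Separate: dm/m = −Q_out dt/V(t) ⇒ ln(m/m₀) = −(Q_out/(Q_in−Q_out)) ln(V/V₀).
m = m₀ (V₀/V)^(Q_out/(Q_in−Q_out)) = 6.28 × (155/108.99)^(-2.5016) = 2.6022 g.

2.60 g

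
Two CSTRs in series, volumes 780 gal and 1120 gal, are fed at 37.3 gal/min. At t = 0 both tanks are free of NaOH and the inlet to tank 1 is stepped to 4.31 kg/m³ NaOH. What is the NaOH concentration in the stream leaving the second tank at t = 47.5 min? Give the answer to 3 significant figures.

Species balance on tank i: dCᵢ/dt = (Cᵢ₋₁ − Cᵢ)/τᵢ with τᵢ = Vᵢ/Q.
τ₁ = 780/37.3 = 20.912 min; τ₂ = 1120/37.3 = 30.027 min.
Tank 1: C₁ = C_in(1 − e^(−t/τ₁)). Tank 2 (τ₁ ≠ τ₂): C₂ = C_in[1 − (τ₁ e^(−t/τ₁) − τ₂ e^(−t/τ₂))/(τ₁ − τ₂)].
At t = 47.5: e^(−t/τ₁) = 0.10316, e^(−t/τ₂) = 0.20558.
C₂ = 4.31·[1 − (20.912·0.10316 − 30.027·0.20558)/(-9.1153)] = 4.31·0.55946 = 2.4113 kg/m³.

2.41 kg/m³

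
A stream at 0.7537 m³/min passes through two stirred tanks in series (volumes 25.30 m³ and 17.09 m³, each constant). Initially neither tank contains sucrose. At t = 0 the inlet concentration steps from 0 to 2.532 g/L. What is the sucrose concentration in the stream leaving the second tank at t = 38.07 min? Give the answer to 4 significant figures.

1.005 g/L

Time constants: τᵢ = Vᵢ/Q for each well-mixed tank.
τ₁ = 25.30/0.7537 = 33.5677 min; τ₂ = 17.09/0.7537 = 22.6748 min.
Solving the cascade with C₁(0)=C₂(0)=0 gives C₂(t) = C_in[1 − (τ₁ e^(−t/τ₁) − τ₂ e^(−t/τ₂))/(τ₁ − τ₂)].
At t = 38.07: e^(−t/τ₁) = 0.321704, e^(−t/τ₂) = 0.186569.
C₂ = 2.532·[1 − (33.5677·0.321704 − 22.6748·0.186569)/(10.8929)] = 2.532·0.396999 = 1.00520 g/L.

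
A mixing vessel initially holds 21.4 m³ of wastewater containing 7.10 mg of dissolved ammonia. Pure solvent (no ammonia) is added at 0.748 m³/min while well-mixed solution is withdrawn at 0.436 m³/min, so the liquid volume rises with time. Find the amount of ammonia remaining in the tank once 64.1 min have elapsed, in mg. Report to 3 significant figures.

2.82 mg

Total volume: dV/dt = Q_in − Q_out = 0.31200 m³/min, so V(t) = 21.4 + 0.31200 t and V(64.1) = 41.399 m³.
Species balance (pure solvent in): dm/dt = −Q_out · m/V(t).
dm/m = −Q_out dt/(V₀ + 0.31200 t); integrating gives ln(m/m₀) = −(Q_out/(Q_in−Q_out)) ln(V/V₀).
m = m₀ (V₀/V)^(Q_out/(Q_in−Q_out)) = 7.10 × (21.4/41.399)^(1.3974) = 2.8235 mg.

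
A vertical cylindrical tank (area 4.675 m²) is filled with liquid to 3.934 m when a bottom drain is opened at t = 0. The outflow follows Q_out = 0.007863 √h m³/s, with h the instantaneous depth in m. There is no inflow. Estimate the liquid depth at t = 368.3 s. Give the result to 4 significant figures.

2.801 m

Accumulation of liquid (constant cross-section A): A dh/dt = −0.007863 √h.
Separate and integrate: 2(√h − √h₀) = −(0.007863/A) t.
√h = √3.934 − 0.007863·368.3/(2·4.675) = 1.98343 − 0.309727 = 1.67370.
h = 1.67370² = 2.80129 m.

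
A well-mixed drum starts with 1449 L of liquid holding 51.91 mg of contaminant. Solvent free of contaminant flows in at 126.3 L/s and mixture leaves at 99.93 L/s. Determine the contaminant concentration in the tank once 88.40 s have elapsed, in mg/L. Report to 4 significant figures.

0.0003628 mg/L

Total volume: dV/dt = Q_in − Q_out = 26.3700 L/s, so V(t) = 1449 + 26.3700 t and V(88.40) = 3780.11 L.
Species balance (pure solvent in): dm/dt = −Q_out · m/V(t).
dm/m = −Q_out dt/(V₀ + 26.3700 t); integrating gives ln(m/m₀) = −(Q_out/(Q_in−Q_out)) ln(V/V₀).
m = m₀ (V₀/V)^(Q_out/(Q_in−Q_out)) = 51.91 × (1449/3780.11)^(3.78953) = 1.37137 mg.
C = m/V = 1.37137/3780.11 = 0.000362785 mg/L.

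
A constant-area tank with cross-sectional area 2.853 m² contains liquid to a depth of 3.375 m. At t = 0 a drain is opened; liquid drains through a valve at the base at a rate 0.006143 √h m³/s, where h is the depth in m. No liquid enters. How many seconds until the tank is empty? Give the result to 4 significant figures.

Unsteady balance on liquid volume: A dh/dt = −0.006143 √h.
This is separable: 2 d(√h)/dt = −0.006143/A, so √h = √h₀ − (0.006143/(2A)) t.
Set h = 0: 2√h₀ = (0.006143/A) t_empty ⇒ t_empty = 2A√h₀/0.006143.
t_empty = 2·2.853·√3.375/0.006143 = 5.70600·1.83712/0.006143 = 1706.43 s.

1706 s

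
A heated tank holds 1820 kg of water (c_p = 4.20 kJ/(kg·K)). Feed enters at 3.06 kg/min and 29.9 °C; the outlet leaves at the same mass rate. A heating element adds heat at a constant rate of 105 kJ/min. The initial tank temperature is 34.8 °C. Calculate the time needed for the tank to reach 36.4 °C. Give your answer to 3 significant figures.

400 min

First-law balance (no shaft work): M c_p dT/dt = ṁ c_p (T_in − T) + 105.
τ = M/ṁ = 594.77 min; T_ss = T_in + Q̇/(ṁ c_p) = 38.070 °C.
T(t) = T_ss + (T₀ − T_ss) e^(−t/τ). Set T = 36.4:
e^(−t/τ) = (36.4 − 38.070)/(34.8 − 38.070) = 0.51069
t = −594.77 · ln(0.51069) = 399.68 min.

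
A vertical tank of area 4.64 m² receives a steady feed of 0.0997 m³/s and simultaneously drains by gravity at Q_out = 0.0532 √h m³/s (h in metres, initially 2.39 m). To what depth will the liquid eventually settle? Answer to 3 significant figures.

3.51 m

A dh/dt = Q_in − 0.0532 √h. Steady state requires inflow = outflow:
Q_in = 0.0532 √h_ss ⇒ √h_ss = 0.0997/0.0532 = 1.8741.
h_ss = 1.8741² = 3.5121 m. (Since h₀ = 2.39 m < h_ss, the level will rise toward this value.)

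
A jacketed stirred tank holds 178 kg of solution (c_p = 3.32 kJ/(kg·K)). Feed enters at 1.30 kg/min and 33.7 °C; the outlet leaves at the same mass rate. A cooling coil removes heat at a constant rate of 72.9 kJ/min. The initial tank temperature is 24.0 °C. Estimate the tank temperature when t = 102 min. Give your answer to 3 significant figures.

20.2 °C

Energy balance: M c_p dT/dt = ṁ c_p (T_in − T) − 72.9.
Rearrange: dT/dt = (T_ss − T)/τ with τ = M/ṁ = 136.92 min and T_ss = T_in − Q̇/(ṁ c_p) = 16.809 °C.
This is linear first-order; T(t) = T_ss + (T₀ − T_ss) e^(−t/τ).
T(102) = 16.809 + (7.1906)·e^(−102/136.92) = 16.809 + (7.1906)·0.47476 = 20.223 °C.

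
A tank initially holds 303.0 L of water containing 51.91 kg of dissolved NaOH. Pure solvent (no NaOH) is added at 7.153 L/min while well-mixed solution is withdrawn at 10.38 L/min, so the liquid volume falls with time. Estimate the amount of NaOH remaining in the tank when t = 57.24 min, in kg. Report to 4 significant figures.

2.519 kg

Let m(t) be the amount of NaOH. Volume: V(t) = V₀ + (Q_in − Q_out) t = 303.0 − 3.22700 t; V(57.24) = 118.287 L.
Solute balance: dm/dt = 0 − Q_out C = −Q_out m/V(t).
dm/m = −Q_out dt/(V₀ − 3.22700 t); integrating gives ln(m/m₀) = −(Q_out/(Q_in−Q_out)) ln(V/V₀).
m = m₀ (V₀/V)^(Q_out/(Q_in−Q_out)) = 51.91 × (303.0/118.287)^(-3.21661) = 2.51908 kg.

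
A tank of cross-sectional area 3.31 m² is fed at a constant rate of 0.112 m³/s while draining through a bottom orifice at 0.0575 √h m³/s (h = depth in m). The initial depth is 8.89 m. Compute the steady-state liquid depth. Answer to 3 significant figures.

Level balance: A dh/dt = 0.112 − 0.0575 √h. Setting dh/dt = 0:
Q_in = 0.0575 √h_ss ⇒ √h_ss = 0.112/0.0575 = 1.9478.
h_ss = 1.9478² = 3.7940 m. (Since h₀ = 8.89 m > h_ss, the level will fall toward this value.)

3.79 m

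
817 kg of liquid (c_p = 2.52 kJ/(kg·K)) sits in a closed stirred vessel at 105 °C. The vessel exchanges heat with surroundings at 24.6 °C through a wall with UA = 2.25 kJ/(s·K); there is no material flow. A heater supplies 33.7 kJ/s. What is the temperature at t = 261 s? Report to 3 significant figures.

Lumped-capacitance energy balance: M c_p dT/dt = UA(T_amb − T) + Q̇.
dT/dt = (T_ss − T)/τ with T_ss = T_amb + Q̇/UA = 24.6 + 33.7/2.25 = 39.578 °C, τ = M c_p/UA = 817·2.52/2.25 = 915.04 s.
Solution: T(t) = T_ss + (T₀ − T_ss) e^(−t/τ).
T(261) = 39.578 + (65.422)·0.75184 = 88.765 °C.

88.8 °C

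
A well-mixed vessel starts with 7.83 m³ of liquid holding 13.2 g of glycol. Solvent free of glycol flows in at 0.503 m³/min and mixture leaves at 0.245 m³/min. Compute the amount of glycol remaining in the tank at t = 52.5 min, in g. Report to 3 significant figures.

5.09 g

Let m(t) be the amount of glycol. Volume: V(t) = V₀ + (Q_in − Q_out) t = 7.83 + 0.25800 t; V(52.5) = 21.375 m³.
Species balance (pure solvent in): dm/dt = −Q_out · m/V(t).
dm/m = −Q_out dt/(V₀ + 0.25800 t); integrating gives ln(m/m₀) = −(Q_out/(Q_in−Q_out)) ln(V/V₀).
m = m₀ (V₀/V)^(Q_out/(Q_in−Q_out)) = 13.2 × (7.83/21.375)^(0.94961) = 5.0863 g.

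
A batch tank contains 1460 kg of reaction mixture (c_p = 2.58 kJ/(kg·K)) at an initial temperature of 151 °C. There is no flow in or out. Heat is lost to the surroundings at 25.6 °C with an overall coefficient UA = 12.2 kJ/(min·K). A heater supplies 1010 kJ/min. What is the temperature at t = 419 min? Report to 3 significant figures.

Unsteady energy balance on the tank contents: M c_p dT/dt = −UA(T − T_amb) + Q̇.
dT/dt = (T_ss − T)/τ with T_ss = T_amb + Q̇/UA = 25.6 + 1010/12.2 = 108.39 °C, τ = M c_p/UA = 1460·2.58/12.2 = 308.75 min.
Solution: T(t) = T_ss + (T₀ − T_ss) e^(−t/τ).
T(419) = 108.39 + (42.613)·0.25741 = 119.36 °C.

119 °C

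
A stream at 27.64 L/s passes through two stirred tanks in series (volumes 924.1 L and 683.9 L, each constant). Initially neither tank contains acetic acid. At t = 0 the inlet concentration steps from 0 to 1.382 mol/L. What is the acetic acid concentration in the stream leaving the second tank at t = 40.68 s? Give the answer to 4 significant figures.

Each tank obeys Vᵢ dCᵢ/dt = Q(Cᵢ₋₁ − Cᵢ), so τᵢ = Vᵢ/Q.
τ₁ = 924.1/27.64 = 33.4334 s; τ₂ = 683.9/27.64 = 24.7431 s.
Solving the cascade with C₁(0)=C₂(0)=0 gives C₂(t) = C_in[1 − (τ₁ e^(−t/τ₁) − τ₂ e^(−t/τ₂))/(τ₁ − τ₂)].
At t = 40.68: e^(−t/τ₁) = 0.296192, e^(−t/τ₂) = 0.193188.
C₂ = 1.382·[1 − (33.4334·0.296192 − 24.7431·0.193188)/(8.69030)] = 1.382·0.410532 = 0.567355 mol/L.

0.5674 mol/L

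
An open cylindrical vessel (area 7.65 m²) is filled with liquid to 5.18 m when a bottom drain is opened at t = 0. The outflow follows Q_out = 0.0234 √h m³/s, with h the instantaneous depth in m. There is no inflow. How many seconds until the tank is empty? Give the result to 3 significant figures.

Accumulation of liquid (constant cross-section A): A dh/dt = −0.0234 √h.
∫ h^(−1/2) dh = −(0.0234/A) ∫ dt, giving 2√h = 2√h₀ − (0.0234/A) t.
Tank is empty when √h = 0: t_empty = 2A√h₀/0.0234.
t_empty = 2·7.65·√5.18/0.0234 = 15.300·2.2760/0.0234 = 1488.1 s.

1490 s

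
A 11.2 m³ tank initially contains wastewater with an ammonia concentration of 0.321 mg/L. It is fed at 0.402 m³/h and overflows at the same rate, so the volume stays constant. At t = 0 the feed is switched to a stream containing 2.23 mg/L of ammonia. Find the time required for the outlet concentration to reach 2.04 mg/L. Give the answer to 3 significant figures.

64.3 h

Species balance: V dC/dt = Q(C_in − C) ⇒ τ = V/Q = 27.861 h.
C(t) = C_in + (C₀ − C_in) e^(−t/τ). Set C = 2.04 and solve for t:
e^(−t/τ) = (C − C_in)/(C₀ − C_in) = (2.04 − 2.23)/(0.321 − 2.23) = 0.099529
t = −τ ln(…) = 27.861 × 2.3073 = 64.283 h.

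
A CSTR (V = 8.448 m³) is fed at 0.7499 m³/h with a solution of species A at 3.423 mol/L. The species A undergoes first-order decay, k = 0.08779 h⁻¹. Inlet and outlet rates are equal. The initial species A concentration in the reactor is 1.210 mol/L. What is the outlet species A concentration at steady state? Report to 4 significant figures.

1.721 mol/L

Accumulation = in − out − consumed: V dC/dt = Q C_in − Q C − k V C.
At steady state: 0 = Q C_in − (Q + kV) C_ss, so C_ss = Q C_in/(Q + kV).
C_ss = 0.7499·3.423/(0.7499 + 0.08779·8.448) = 2.56691/1.49155 = 1.72097 mol/L.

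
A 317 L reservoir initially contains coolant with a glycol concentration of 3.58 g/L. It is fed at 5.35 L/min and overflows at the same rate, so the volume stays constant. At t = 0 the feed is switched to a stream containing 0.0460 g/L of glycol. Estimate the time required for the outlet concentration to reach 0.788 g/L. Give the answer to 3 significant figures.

Species balance on the tank: V dC/dt = Q(C_in − C), so τ = V/Q = 59.252 min.
C(t) = C_in + (C₀ − C_in) e^(−t/τ). Set C = 0.788 and solve for t:
e^(−t/τ) = (C − C_in)/(C₀ − C_in) = (0.788 − 0.0460)/(3.58 − 0.0460) = 0.20996
t = −τ ln(…) = 59.252 × 1.5608 = 92.483 min.

92.5 min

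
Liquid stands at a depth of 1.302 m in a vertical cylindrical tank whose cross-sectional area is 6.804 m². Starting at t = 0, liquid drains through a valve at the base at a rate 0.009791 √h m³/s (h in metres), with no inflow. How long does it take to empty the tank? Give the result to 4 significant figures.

1586 s

With no inflow, A dh/dt = −0.009791 √h.
This is separable: 2 d(√h)/dt = −0.009791/A, so √h = √h₀ − (0.009791/(2A)) t.
Set h = 0: 2√h₀ = (0.009791/A) t_empty ⇒ t_empty = 2A√h₀/0.009791.
t_empty = 2·6.804·√1.302/0.009791 = 13.6080·1.14105/0.009791 = 1585.89 s.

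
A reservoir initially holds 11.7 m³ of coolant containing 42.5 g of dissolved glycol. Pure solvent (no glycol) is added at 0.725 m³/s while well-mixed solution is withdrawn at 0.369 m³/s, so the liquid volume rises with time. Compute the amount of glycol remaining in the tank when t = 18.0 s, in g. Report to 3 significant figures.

27.0 g

Total volume: dV/dt = Q_in − Q_out = 0.35600 m³/s, so V(t) = 11.7 + 0.35600 t and V(18.0) = 18.108 m³.
Species balance (pure solvent in): dm/dt = −Q_out · m/V(t).
dm/m = −Q_out dt/(V₀ + 0.35600 t); integrating gives ln(m/m₀) = −(Q_out/(Q_in−Q_out)) ln(V/V₀).
m = m₀ (V₀/V)^(Q_out/(Q_in−Q_out)) = 42.5 × (11.7/18.108)^(1.0365) = 27.026 g.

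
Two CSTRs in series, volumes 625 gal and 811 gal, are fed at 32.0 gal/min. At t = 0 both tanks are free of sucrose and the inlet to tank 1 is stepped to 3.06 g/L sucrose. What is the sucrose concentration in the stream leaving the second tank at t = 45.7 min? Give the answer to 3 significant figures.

Each tank obeys Vᵢ dCᵢ/dt = Q(Cᵢ₋₁ − Cᵢ), so τᵢ = Vᵢ/Q.
τ₁ = 625/32.0 = 19.531 min; τ₂ = 811/32.0 = 25.344 min.
Solving the cascade with C₁(0)=C₂(0)=0 gives C₂(t) = C_in[1 − (τ₁ e^(−t/τ₁) − τ₂ e^(−t/τ₂))/(τ₁ − τ₂)].
At t = 45.7: e^(−t/τ₁) = 0.096343, e^(−t/τ₂) = 0.16477.
C₂ = 3.06·[1 − (19.531·0.096343 − 25.344·0.16477)/(-5.8125)] = 3.06·0.60530 = 1.8522 g/L.

1.85 g/L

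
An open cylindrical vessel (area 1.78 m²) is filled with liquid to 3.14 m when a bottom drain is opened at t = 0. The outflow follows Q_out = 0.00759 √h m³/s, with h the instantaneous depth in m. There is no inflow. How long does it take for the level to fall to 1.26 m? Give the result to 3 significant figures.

With no inflow, A dh/dt = −0.00759 √h.
∫ h^(−1/2) dh = −(0.00759/A) ∫ dt, giving 2√h = 2√h₀ − (0.00759/A) t.
t = 2A(√h₀ − √h)/0.00759 = 2·1.78·(√3.14 − √1.26)/0.00759
  = 3.5600 × (1.7720 − 1.1225) / 0.00759 = 304.64 s.

305 s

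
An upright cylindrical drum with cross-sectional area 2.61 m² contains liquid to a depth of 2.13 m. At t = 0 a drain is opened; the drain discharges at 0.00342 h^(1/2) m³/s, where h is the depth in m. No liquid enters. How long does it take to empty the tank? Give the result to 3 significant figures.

With no inflow, A dh/dt = −0.00342 √h.
This is separable: 2 d(√h)/dt = −0.00342/A, so √h = √h₀ − (0.00342/(2A)) t.
Set h = 0: 2√h₀ = (0.00342/A) t_empty ⇒ t_empty = 2A√h₀/0.00342.
t_empty = 2·2.61·√2.13/0.00342 = 5.2200·1.4595/0.00342 = 2227.6 s.

2230 s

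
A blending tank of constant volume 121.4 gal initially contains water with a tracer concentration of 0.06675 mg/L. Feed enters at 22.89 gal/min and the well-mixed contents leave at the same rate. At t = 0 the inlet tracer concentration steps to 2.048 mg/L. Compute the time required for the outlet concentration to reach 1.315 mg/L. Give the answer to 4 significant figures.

Mass balance on the solute (V constant): V dC/dt = Q(C_in − C), so τ = V/Q = 5.30363 min.
C(t) = C_in + (C₀ − C_in) e^(−t/τ). Set C = 1.315 and solve for t:
e^(−t/τ) = (C − C_in)/(C₀ − C_in) = (1.315 − 2.048)/(0.06675 − 2.048) = 0.369968
t = −τ ln(…) = 5.30363 × 0.994338 = 5.27359 min.

5.274 min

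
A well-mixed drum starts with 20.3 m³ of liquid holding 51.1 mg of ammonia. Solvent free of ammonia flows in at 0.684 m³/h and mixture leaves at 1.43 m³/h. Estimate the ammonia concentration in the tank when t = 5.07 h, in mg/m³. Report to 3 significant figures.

Total volume: dV/dt = Q_in − Q_out = -0.74600 m³/h, so V(t) = 20.3 − 0.74600 t and V(5.07) = 16.518 m³.
No ammonia enters, so dm/dt = −Q_out · (m/V).
dm/m = −Q_out dt/(V₀ − 0.74600 t); integrating gives ln(m/m₀) = −(Q_out/(Q_in−Q_out)) ln(V/V₀).
m = m₀ (V₀/V)^(Q_out/(Q_in−Q_out)) = 51.1 × (20.3/16.518)^(-1.9169) = 34.417 mg.
C = m/V = 34.417/16.518 = 2.0836 mg/m³.

2.08 mg/m³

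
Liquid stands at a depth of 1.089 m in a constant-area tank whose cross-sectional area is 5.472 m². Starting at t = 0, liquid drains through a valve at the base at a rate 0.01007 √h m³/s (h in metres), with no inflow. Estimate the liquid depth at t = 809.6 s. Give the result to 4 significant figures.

0.08917 m

With no inflow, A dh/dt = −0.01007 √h.
This is separable: 2 d(√h)/dt = −0.01007/A, so √h = √h₀ − (0.01007/(2A)) t.
√h = √1.089 − 0.01007·809.6/(2·5.472) = 1.04355 − 0.744944 = 0.298607.
h = 0.298607² = 0.0891662 m.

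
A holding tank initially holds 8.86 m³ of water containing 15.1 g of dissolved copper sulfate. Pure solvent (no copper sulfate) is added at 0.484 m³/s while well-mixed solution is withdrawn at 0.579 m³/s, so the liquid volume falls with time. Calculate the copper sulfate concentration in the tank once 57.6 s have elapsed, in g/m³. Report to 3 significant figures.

Total volume: dV/dt = Q_in − Q_out = -0.095000 m³/s, so V(t) = 8.86 − 0.095000 t and V(57.6) = 3.3880 m³.
Species balance (pure solvent in): dm/dt = −Q_out · m/V(t).
Separate: dm/m = −Q_out dt/V(t) ⇒ ln(m/m₀) = −(Q_out/(Q_in−Q_out)) ln(V/V₀).
m = m₀ (V₀/V)^(Q_out/(Q_in−Q_out)) = 15.1 × (8.86/3.3880)^(-6.0947) = 0.043101 g.
C = m/V = 0.043101/3.3880 = 0.012722 g/m³.

0.0127 g/m³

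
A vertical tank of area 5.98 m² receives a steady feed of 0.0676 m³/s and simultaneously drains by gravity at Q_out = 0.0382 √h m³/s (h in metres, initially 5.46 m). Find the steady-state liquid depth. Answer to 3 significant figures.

A dh/dt = Q_in − 0.0382 √h. Steady state requires inflow = outflow:
Q_in = 0.0382 √h_ss ⇒ √h_ss = 0.0676/0.0382 = 1.7696.
h_ss = 1.7696² = 3.1316 m. (Since h₀ = 5.46 m > h_ss, the level will fall toward this value.)

3.13 m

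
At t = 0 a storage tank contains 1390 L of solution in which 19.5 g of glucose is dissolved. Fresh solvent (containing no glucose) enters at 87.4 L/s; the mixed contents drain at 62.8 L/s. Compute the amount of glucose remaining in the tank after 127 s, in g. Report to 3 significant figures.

Total volume: dV/dt = Q_in − Q_out = 24.600 L/s, so V(t) = 1390 + 24.600 t and V(127) = 4514.2 L.
Species balance (pure solvent in): dm/dt = −Q_out · m/V(t).
dm/m = −Q_out dt/(V₀ + 24.600 t); integrating gives ln(m/m₀) = −(Q_out/(Q_in−Q_out)) ln(V/V₀).
m = m₀ (V₀/V)^(Q_out/(Q_in−Q_out)) = 19.5 × (1390/4514.2)^(2.5528) = 0.96402 g.

0.964 g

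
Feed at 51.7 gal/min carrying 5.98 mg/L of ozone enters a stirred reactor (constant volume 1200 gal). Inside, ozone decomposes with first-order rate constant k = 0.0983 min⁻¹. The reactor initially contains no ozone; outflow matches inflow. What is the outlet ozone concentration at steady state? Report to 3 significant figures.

1.82 mg/L

Species balance: V dC/dt = Q C_in − Q C − k V C.
At steady state: 0 = Q C_in − (Q + kV) C_ss, so C_ss = Q C_in/(Q + kV).
C_ss = 51.7·5.98/(51.7 + 0.0983·1200) = 309.17/169.66 = 1.8223 mg/L.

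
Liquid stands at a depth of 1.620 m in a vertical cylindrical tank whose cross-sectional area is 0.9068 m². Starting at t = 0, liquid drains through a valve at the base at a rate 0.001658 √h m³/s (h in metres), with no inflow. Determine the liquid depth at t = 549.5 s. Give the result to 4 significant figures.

0.5936 m

With no inflow, A dh/dt = −0.001658 √h.
∫ h^(−1/2) dh = −(0.001658/A) ∫ dt, giving 2√h = 2√h₀ − (0.001658/A) t.
√h = √1.620 − 0.001658·549.5/(2·0.9068) = 1.27279 − 0.502355 = 0.770437.
h = 0.770437² = 0.593574 m.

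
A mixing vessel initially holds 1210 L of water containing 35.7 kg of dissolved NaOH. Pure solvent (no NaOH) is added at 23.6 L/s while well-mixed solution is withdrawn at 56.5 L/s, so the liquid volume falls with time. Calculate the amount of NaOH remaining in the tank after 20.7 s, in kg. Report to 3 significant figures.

Total volume: dV/dt = Q_in − Q_out = -32.900 L/s, so V(t) = 1210 − 32.900 t and V(20.7) = 528.97 L.
Solute balance: dm/dt = 0 − Q_out C = −Q_out m/V(t).
dm/m = −Q_out dt/(V₀ − 32.900 t); integrating gives ln(m/m₀) = −(Q_out/(Q_in−Q_out)) ln(V/V₀).
m = m₀ (V₀/V)^(Q_out/(Q_in−Q_out)) = 35.7 × (1210/528.97)^(-1.7173) = 8.6206 kg.

8.62 kg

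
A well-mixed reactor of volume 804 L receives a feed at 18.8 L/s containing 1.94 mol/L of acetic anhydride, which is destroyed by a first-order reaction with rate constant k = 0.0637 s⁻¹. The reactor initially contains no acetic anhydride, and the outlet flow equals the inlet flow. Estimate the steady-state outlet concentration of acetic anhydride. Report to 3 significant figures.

Accumulation = in − out − consumed: V dC/dt = Q C_in − Q C − k V C.
At steady state: 0 = Q C_in − (Q + kV) C_ss, so C_ss = Q C_in/(Q + kV).
C_ss = 18.8·1.94/(18.8 + 0.0637·804) = 36.472/70.015 = 0.52092 mol/L.

0.521 mol/L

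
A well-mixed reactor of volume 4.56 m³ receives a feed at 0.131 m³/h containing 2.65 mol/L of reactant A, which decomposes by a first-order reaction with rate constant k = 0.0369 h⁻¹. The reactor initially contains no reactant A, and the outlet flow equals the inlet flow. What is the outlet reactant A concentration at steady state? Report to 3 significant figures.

1.16 mol/L

Species balance: V dC/dt = Q C_in − Q C − k V C.
Steady state (dC/dt = 0): C_ss = Q C_in/(Q + kV) = C_in/(1 + kV/Q).
C_ss = 0.131·2.65/(0.131 + 0.0369·4.56) = 0.34715/0.29926 = 1.1600 mol/L.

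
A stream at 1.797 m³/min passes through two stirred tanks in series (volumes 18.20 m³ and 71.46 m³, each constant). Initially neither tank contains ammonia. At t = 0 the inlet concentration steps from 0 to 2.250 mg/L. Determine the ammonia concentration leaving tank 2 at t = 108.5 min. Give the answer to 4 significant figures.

2.053 mg/L

Time constants: τᵢ = Vᵢ/Q for each well-mixed tank.
τ₁ = 18.20/1.797 = 10.1280 min; τ₂ = 71.46/1.797 = 39.7663 min.
Tank 1: C₁ = C_in(1 − e^(−t/τ₁)). Tank 2 (τ₁ ≠ τ₂): C₂ = C_in[1 − (τ₁ e^(−t/τ₁) − τ₂ e^(−t/τ₂))/(τ₁ − τ₂)].
At t = 108.5: e^(−t/τ₁) = 2.22563e-05, e^(−t/τ₂) = 0.0653209.
C₂ = 2.250·[1 − (10.1280·2.22563e-05 − 39.7663·0.0653209)/(-29.6383)] = 2.250·0.912365 = 2.05282 mg/L.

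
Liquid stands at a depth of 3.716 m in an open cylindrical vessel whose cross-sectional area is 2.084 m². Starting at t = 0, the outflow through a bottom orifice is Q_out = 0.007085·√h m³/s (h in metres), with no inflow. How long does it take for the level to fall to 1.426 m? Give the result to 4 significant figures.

Mass balance (ρ constant): A dh/dt = −0.007085 √h.
This is separable: 2 d(√h)/dt = −0.007085/A, so √h = √h₀ − (0.007085/(2A)) t.
t = 2A(√h₀ − √h)/0.007085 = 2·2.084·(√3.716 − √1.426)/0.007085
  = 4.16800 × (1.92769 − 1.19415) / 0.007085 = 431.531 s.

431.5 s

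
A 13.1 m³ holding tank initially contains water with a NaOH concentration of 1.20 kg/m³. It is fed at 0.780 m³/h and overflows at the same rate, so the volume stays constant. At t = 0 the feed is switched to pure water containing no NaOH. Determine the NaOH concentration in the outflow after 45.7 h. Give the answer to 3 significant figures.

0.0790 kg/m³

Unsteady species balance (constant V, well mixed): V dC/dt = Q(C_in − C).
So dC/dt = (C_in − C)/τ with τ = V/Q = 13.1/0.780 = 16.795 h.
Solution: C(t) = C_in + (C₀ − C_in) e^(−t/τ).
C(45.7) = 0 + (1.20 − 0)·e^(−45.7/16.795) = 0 + (1.2000)·0.065804 = 0.078965 kg/m³.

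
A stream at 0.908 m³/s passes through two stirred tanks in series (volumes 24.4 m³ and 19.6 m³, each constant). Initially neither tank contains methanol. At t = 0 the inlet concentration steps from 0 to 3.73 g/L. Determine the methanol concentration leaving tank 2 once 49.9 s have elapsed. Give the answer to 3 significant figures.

Species balance on tank i: dCᵢ/dt = (Cᵢ₋₁ − Cᵢ)/τᵢ with τᵢ = Vᵢ/Q.
τ₁ = 24.4/0.908 = 26.872 s; τ₂ = 19.6/0.908 = 21.586 s.
Solving the cascade with C₁(0)=C₂(0)=0 gives C₂(t) = C_in[1 − (τ₁ e^(−t/τ₁) − τ₂ e^(−t/τ₂))/(τ₁ − τ₂)].
At t = 49.9: e^(−t/τ₁) = 0.15615, e^(−t/τ₂) = 0.099093.
C₂ = 3.73·[1 − (26.872·0.15615 − 21.586·0.099093)/(5.2863)] = 3.73·0.61087 = 2.2785 g/L.

2.28 g/L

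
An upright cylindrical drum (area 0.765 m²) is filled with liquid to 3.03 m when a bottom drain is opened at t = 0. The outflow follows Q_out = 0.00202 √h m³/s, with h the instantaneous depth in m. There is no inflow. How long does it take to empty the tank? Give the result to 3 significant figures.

1320 s

With no inflow, A dh/dt = −0.00202 √h.
This is separable: 2 d(√h)/dt = −0.00202/A, so √h = √h₀ − (0.00202/(2A)) t.
Tank is empty when √h = 0: t_empty = 2A√h₀/0.00202.
t_empty = 2·0.765·√3.03/0.00202 = 1.5300·1.7407/0.00202 = 1318.4 s.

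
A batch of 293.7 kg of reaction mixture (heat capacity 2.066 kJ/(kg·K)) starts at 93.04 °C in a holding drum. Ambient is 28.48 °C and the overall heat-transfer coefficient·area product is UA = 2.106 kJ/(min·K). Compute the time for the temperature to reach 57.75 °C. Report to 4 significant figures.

First-law balance (no shaft work): M c_p dT/dt = −UA(T − T_amb).
τ = M c_p/UA = 288.122 min; T_ss = T_amb = 28.4800 °C.
T(t) = T_ss + (T₀ − T_ss)e^(−t/τ); set T = 57.75:
t = −τ ln[(T − T_ss)/(T₀ − T_ss)] = −288.122 · ln(0.453377) = 227.913 min.

227.9 min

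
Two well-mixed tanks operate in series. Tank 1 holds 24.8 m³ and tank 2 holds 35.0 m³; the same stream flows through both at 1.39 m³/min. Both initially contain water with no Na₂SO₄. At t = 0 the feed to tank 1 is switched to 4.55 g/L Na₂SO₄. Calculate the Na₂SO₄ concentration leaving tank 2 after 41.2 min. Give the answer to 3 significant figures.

2.61 g/L

Species balance on tank i: dCᵢ/dt = (Cᵢ₋₁ − Cᵢ)/τᵢ with τᵢ = Vᵢ/Q.
τ₁ = 24.8/1.39 = 17.842 min; τ₂ = 35.0/1.39 = 25.180 min.
Solving the cascade with C₁(0)=C₂(0)=0 gives C₂(t) = C_in[1 − (τ₁ e^(−t/τ₁) − τ₂ e^(−t/τ₂))/(τ₁ − τ₂)].
At t = 41.2: e^(−t/τ₁) = 0.099341, e^(−t/τ₂) = 0.19471.
C₂ = 4.55·[1 − (17.842·0.099341 − 25.180·0.19471)/(-7.3381)] = 4.55·0.57340 = 2.6090 g/L.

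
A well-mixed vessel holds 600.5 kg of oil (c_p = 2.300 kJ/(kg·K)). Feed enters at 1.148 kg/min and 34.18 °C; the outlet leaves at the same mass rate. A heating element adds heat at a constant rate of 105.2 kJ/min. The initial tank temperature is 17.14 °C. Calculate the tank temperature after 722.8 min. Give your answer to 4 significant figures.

59.74 °C

Unsteady energy balance on the tank contents: M c_p dT/dt = ṁ c_p (T_in − T) + 105.2.
τ = M/ṁ = 523.084 min; T_ss = T_in + Q̇/(ṁ c_p) = 34.18 + 105.2/(1.148·2.300) = 74.0224 °C.
Solution: T(t) = T_ss + (T₀ − T_ss) e^(−t/τ).
T(722.8) = 74.0224 + (-56.8824)·e^(−722.8/523.084) = 74.0224 + (-56.8824)·0.251125 = 59.7379 °C.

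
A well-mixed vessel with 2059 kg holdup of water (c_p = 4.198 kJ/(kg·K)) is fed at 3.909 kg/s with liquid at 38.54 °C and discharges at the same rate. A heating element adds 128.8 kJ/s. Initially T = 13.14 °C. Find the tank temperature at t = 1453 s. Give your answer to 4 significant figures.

44.28 °C

M c_p dT/dt = ṁ c_p (T_in − T) + Q̇.
τ = M/ṁ = 526.733 s; T_ss = T_in + Q̇/(ṁ c_p) = 38.54 + 128.8/(3.909·4.198) = 46.3889 °C.
Solution: T(t) = T_ss + (T₀ − T_ss) e^(−t/τ).
T(1453) = 46.3889 + (-33.2489)·e^(−1453/526.733) = 46.3889 + (-33.2489)·0.0633860 = 44.2814 °C.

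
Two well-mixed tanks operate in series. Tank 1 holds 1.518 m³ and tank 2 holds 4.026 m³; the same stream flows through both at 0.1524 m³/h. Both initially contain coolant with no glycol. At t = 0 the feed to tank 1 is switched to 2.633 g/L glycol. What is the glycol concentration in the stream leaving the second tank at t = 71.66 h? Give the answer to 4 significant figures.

Each tank obeys Vᵢ dCᵢ/dt = Q(Cᵢ₋₁ − Cᵢ), so τᵢ = Vᵢ/Q.
τ₁ = 1.518/0.1524 = 9.96063 h; τ₂ = 4.026/0.1524 = 26.4173 h.
Tank 1: C₁ = C_in(1 − e^(−t/τ₁)). Tank 2 (τ₁ ≠ τ₂): C₂ = C_in[1 − (τ₁ e^(−t/τ₁) − τ₂ e^(−t/τ₂))/(τ₁ − τ₂)].
At t = 71.66: e^(−t/τ₁) = 0.000750835, e^(−t/τ₂) = 0.0663631.
C₂ = 2.633·[1 − (9.96063·0.000750835 − 26.4173·0.0663631)/(-16.4567)] = 2.633·0.893924 = 2.35370 g/L.

2.354 g/L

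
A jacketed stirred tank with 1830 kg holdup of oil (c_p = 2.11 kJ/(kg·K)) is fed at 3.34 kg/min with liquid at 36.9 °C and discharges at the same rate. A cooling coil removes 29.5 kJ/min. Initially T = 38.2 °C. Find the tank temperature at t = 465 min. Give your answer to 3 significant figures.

35.1 °C

Unsteady energy balance on the tank contents: M c_p dT/dt = ṁ c_p (T_in − T) − 29.5.
Rearrange: dT/dt = (T_ss − T)/τ with τ = M/ṁ = 547.90 min and T_ss = T_in − Q̇/(ṁ c_p) = 32.714 °C.
Integrating: T(t) = T_ss + (T₀ − T_ss) e^(−t/τ).
T(465) = 32.714 + (5.4859)·e^(−465/547.90) = 32.714 + (5.4859)·0.42798 = 35.062 °C.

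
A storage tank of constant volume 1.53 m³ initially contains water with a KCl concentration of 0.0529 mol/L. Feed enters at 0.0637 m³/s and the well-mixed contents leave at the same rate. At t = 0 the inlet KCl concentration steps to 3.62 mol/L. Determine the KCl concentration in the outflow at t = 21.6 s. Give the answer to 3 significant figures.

Accumulation = in − out for the solute gives V dC/dt = Q(C_in − C).
So dC/dt = (C_in − C)/τ with τ = V/Q = 1.53/0.0637 = 24.019 s.
This is linear first-order; C(t) = C_in + (C₀ − C_in) e^(−t/τ).
C(21.6) = 3.62 + (0.0529 − 3.62)·e^(−21.6/24.019) = 3.62 + (-3.5671)·0.40686 = 2.1687 mol/L.

2.17 mol/L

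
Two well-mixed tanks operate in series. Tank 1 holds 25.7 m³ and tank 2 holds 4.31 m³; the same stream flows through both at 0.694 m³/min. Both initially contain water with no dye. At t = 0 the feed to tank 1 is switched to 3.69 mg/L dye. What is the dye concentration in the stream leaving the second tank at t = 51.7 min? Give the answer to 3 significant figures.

Each tank obeys Vᵢ dCᵢ/dt = Q(Cᵢ₋₁ − Cᵢ), so τᵢ = Vᵢ/Q.
τ₁ = 25.7/0.694 = 37.032 min; τ₂ = 4.31/0.694 = 6.2104 min.
Tank 1: C₁ = C_in(1 − e^(−t/τ₁)). Tank 2 (τ₁ ≠ τ₂): C₂ = C_in[1 − (τ₁ e^(−t/τ₁) − τ₂ e^(−t/τ₂))/(τ₁ − τ₂)].
At t = 51.7: e^(−t/τ₁) = 0.24756, e^(−t/τ₂) = 0.00024243.
C₂ = 3.69·[1 − (37.032·0.24756 − 6.2104·0.00024243)/(30.821)] = 3.69·0.70261 = 2.5926 mg/L.

2.59 mg/L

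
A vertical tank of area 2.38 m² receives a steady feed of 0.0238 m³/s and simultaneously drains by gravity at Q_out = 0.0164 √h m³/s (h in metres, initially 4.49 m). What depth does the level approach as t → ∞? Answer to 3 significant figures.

Level balance: A dh/dt = 0.0238 − 0.0164 √h. Setting dh/dt = 0:
Q_in = 0.0164 √h_ss ⇒ √h_ss = 0.0238/0.0164 = 1.4512.
h_ss = 1.4512² = 2.1060 m. (Since h₀ = 4.49 m > h_ss, the level will fall toward this value.)

2.11 m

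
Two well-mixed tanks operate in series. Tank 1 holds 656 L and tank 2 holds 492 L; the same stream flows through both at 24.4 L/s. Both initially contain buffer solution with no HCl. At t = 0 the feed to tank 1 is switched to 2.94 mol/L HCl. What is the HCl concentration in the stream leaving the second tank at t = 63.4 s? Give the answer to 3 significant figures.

Each tank obeys Vᵢ dCᵢ/dt = Q(Cᵢ₋₁ − Cᵢ), so τᵢ = Vᵢ/Q.
τ₁ = 656/24.4 = 26.885 s; τ₂ = 492/24.4 = 20.164 s.
Tank 1: C₁ = C_in(1 − e^(−t/τ₁)). Tank 2 (τ₁ ≠ τ₂): C₂ = C_in[1 − (τ₁ e^(−t/τ₁) − τ₂ e^(−t/τ₂))/(τ₁ − τ₂)].
At t = 63.4: e^(−t/τ₁) = 0.094593, e^(−t/τ₂) = 0.043100.
C₂ = 2.94·[1 − (26.885·0.094593 − 20.164·0.043100)/(6.7213)] = 2.94·0.75093 = 2.2077 mol/L.

2.21 mol/L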